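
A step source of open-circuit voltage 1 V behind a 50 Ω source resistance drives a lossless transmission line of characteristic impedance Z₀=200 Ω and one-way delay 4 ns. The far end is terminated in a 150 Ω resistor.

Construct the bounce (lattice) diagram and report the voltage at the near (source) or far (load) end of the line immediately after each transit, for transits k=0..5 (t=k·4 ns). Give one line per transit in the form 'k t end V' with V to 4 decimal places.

Γ_L=-0.142857, Γ_S=-0.600000; launch V₁=1·200/250=0.800000
k=0 src: V=0.8000
k=1 load: inc=0.800000, refl=0.800000·-0.142857=-0.1143; V=0.000000+0.800000+-0.114286=0.6857
k=2 src: inc=-0.114286, refl=-0.114286·-0.600000=0.0686; V=0.800000+-0.114286+0.068571=0.7543
k=3 load: inc=0.068571, refl=0.068571·-0.142857=-0.0098; V=0.685714+0.068571+-0.009796=0.7445
k=4 src: inc=-0.009796, refl=-0.009796·-0.600000=0.0059; V=0.754286+-0.009796+0.005878=0.7504
k=5 load: inc=0.005878, refl=0.005878·-0.142857=-0.0008; V=0.744490+0.005878+-0.000840=0.7495

0 0 source 0.8000
1 4 load 0.6857
2 8 source 0.7543
3 12 load 0.7445
4 16 source 0.7504
5 20 load 0.7495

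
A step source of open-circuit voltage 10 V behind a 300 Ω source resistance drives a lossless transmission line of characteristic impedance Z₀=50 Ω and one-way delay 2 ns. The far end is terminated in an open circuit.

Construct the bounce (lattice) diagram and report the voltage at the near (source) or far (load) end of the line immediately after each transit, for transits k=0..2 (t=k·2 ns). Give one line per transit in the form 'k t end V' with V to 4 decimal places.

Γ_L=1.000000, Γ_S=0.714286; launch V₁=10·50/350=1.428571
k=0 src: V=1.4286
k=1 load: inc=1.428571, refl=1.428571·1.000000=1.4286; V=0.000000+1.428571+1.428571=2.8571
k=2 src: inc=1.428571, refl=1.428571·0.714286=1.0204; V=1.428571+1.428571+1.020408=3.8776

0 0 source 1.4286
1 2 load 2.8571
2 4 source 3.8776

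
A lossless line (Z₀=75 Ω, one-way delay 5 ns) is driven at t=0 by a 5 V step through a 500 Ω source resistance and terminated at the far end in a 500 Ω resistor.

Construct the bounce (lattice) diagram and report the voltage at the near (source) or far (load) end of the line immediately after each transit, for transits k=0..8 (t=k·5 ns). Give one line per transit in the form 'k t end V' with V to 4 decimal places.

0 0 source 0.6522
1 5 load 1.1342
2 10 source 1.4905
3 15 load 1.7539
4 20 source 1.9485
5 25 load 2.0924
6 30 source 2.1987
7 35 load 2.2773
8 40 source 2.3354

Γ_L=0.739130, Γ_S=0.739130; launch V₁=5·75/575=0.652174
k=0 src: V=0.6522
k=1 load: inc=0.652174, refl=0.652174·0.739130=0.4820; V=0.000000+0.652174+0.482042=1.1342
k=2 src: inc=0.482042, refl=0.482042·0.739130=0.3563; V=0.652174+0.482042+0.356292=1.4905
k=3 load: inc=0.356292, refl=0.356292·0.739130=0.2633; V=1.134216+0.356292+0.263346=1.7539
k=4 src: inc=0.263346, refl=0.263346·0.739130=0.1946; V=1.490507+0.263346+0.194647=1.9485
k=5 load: inc=0.194647, refl=0.194647·0.739130=0.1439; V=1.753853+0.194647+0.143870=2.0924
k=6 src: inc=0.143870, refl=0.143870·0.739130=0.1063; V=1.948500+0.143870+0.106338=2.1987
k=7 load: inc=0.106338, refl=0.106338·0.739130=0.0786; V=2.092370+0.106338+0.078598=2.2773
k=8 src: inc=0.078598, refl=0.078598·0.739130=0.0581; V=2.198708+0.078598+0.058094=2.3354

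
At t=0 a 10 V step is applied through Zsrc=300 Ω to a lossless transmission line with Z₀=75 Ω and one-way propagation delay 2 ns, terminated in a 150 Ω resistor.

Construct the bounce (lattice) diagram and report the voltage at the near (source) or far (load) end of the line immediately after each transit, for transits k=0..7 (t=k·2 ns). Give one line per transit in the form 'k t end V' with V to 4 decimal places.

Γ_L=0.333333, Γ_S=0.600000; launch V₁=10·75/375=2.000000
k=0 src: V=2.0000
k=1 load: inc=2.000000, refl=2.000000·0.333333=0.6667; V=0.000000+2.000000+0.666667=2.6667
k=2 src: inc=0.666667, refl=0.666667·0.600000=0.4000; V=2.000000+0.666667+0.400000=3.0667
k=3 load: inc=0.400000, refl=0.400000·0.333333=0.1333; V=2.666667+0.400000+0.133333=3.2000
k=4 src: inc=0.133333, refl=0.133333·0.600000=0.0800; V=3.066667+0.133333+0.080000=3.2800
k=5 load: inc=0.080000, refl=0.080000·0.333333=0.0267; V=3.200000+0.080000+0.026667=3.3067
k=6 src: inc=0.026667, refl=0.026667·0.600000=0.0160; V=3.280000+0.026667+0.016000=3.3227
k=7 load: inc=0.016000, refl=0.016000·0.333333=0.0053; V=3.306667+0.016000+0.005333=3.3280

0 0 source 2.0000
1 2 load 2.6667
2 4 source 3.0667
3 6 load 3.2000
4 8 source 3.2800
5 10 load 3.3067
6 12 source 3.3227
7 14 load 3.3280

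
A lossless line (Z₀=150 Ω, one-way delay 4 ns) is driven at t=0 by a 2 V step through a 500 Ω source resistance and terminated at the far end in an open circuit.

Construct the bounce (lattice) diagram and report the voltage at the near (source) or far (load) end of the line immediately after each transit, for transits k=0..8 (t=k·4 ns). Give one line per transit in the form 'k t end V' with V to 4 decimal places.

0 0 source 0.4615
1 4 load 0.9231
2 8 source 1.1716
3 12 load 1.4201
4 16 source 1.5539
5 20 load 1.6878
6 24 source 1.7598
7 28 load 1.8319
8 32 source 1.8707

Γ_L=1.000000, Γ_S=0.538462; launch V₁=2·150/650=0.461538
k=0 src: V=0.4615
k=1 load: inc=0.461538, refl=0.461538·1.000000=0.4615; V=0.000000+0.461538+0.461538=0.9231
k=2 src: inc=0.461538, refl=0.461538·0.538462=0.2485; V=0.461538+0.461538+0.248521=1.1716
k=3 load: inc=0.248521, refl=0.248521·1.000000=0.2485; V=0.923077+0.248521+0.248521=1.4201
k=4 src: inc=0.248521, refl=0.248521·0.538462=0.1338; V=1.171598+0.248521+0.133819=1.5539
k=5 load: inc=0.133819, refl=0.133819·1.000000=0.1338; V=1.420118+0.133819+0.133819=1.6878
k=6 src: inc=0.133819, refl=0.133819·0.538462=0.0721; V=1.553937+0.133819+0.072056=1.7598
k=7 load: inc=0.072056, refl=0.072056·1.000000=0.0721; V=1.687756+0.072056+0.072056=1.8319
k=8 src: inc=0.072056, refl=0.072056·0.538462=0.0388; V=1.759812+0.072056+0.038800=1.8707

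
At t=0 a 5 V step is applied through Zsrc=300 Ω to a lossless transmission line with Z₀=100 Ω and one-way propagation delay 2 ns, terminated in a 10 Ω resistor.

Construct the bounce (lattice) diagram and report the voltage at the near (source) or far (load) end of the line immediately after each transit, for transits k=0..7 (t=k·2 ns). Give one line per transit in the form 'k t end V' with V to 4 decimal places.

0 0 source 1.2500
1 2 load 0.2273
2 4 source -0.2841
3 6 load 0.1343
4 8 source 0.3435
5 10 load 0.1723
6 12 source 0.0868
7 14 load 0.1568

Γ_L=-0.818182, Γ_S=0.500000; launch V₁=5·100/400=1.250000
k=0 src: V=1.2500
k=1 load: inc=1.250000, refl=1.250000·-0.818182=-1.0227; V=0.000000+1.250000+-1.022727=0.2273
k=2 src: inc=-1.022727, refl=-1.022727·0.500000=-0.5114; V=1.250000+-1.022727+-0.511364=-0.2841
k=3 load: inc=-0.511364, refl=-0.511364·-0.818182=0.4184; V=0.227273+-0.511364+0.418388=0.1343
k=4 src: inc=0.418388, refl=0.418388·0.500000=0.2092; V=-0.284091+0.418388+0.209194=0.3435
k=5 load: inc=0.209194, refl=0.209194·-0.818182=-0.1712; V=0.134298+0.209194+-0.171159=0.1723
k=6 src: inc=-0.171159, refl=-0.171159·0.500000=-0.0856; V=0.343492+-0.171159+-0.085579=0.0868
k=7 load: inc=-0.085579, refl=-0.085579·-0.818182=0.0700; V=0.172333+-0.085579+0.070020=0.1568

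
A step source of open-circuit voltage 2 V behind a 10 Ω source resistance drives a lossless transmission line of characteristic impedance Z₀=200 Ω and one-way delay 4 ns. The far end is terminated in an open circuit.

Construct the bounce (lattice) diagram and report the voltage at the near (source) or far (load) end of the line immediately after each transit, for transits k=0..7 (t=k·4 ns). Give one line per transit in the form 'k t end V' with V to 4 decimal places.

Γ_L=1.000000, Γ_S=-0.904762; launch V₁=2·200/210=1.904762
k=0 src: V=1.9048
k=1 load: inc=1.904762, refl=1.904762·1.000000=1.9048; V=0.000000+1.904762+1.904762=3.8095
k=2 src: inc=1.904762, refl=1.904762·-0.904762=-1.7234; V=1.904762+1.904762+-1.723356=2.0862
k=3 load: inc=-1.723356, refl=-1.723356·1.000000=-1.7234; V=3.809524+-1.723356+-1.723356=0.3628
k=4 src: inc=-1.723356, refl=-1.723356·-0.904762=1.5592; V=2.086168+-1.723356+1.559227=1.9220
k=5 load: inc=1.559227, refl=1.559227·1.000000=1.5592; V=0.362812+1.559227+1.559227=3.4813
k=6 src: inc=1.559227, refl=1.559227·-0.904762=-1.4107; V=1.922039+1.559227+-1.410729=2.0705
k=7 load: inc=-1.410729, refl=-1.410729·1.000000=-1.4107; V=3.481266+-1.410729+-1.410729=0.6598

0 0 source 1.9048
1 4 load 3.8095
2 8 source 2.0862
3 12 load 0.3628
4 16 source 1.9220
5 20 load 3.4813
6 24 source 2.0705
7 28 load 0.6598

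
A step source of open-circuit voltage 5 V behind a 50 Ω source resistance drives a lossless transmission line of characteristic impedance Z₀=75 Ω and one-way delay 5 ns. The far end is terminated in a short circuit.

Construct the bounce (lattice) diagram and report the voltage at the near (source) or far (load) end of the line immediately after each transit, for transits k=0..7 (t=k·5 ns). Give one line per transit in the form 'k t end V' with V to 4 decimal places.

Γ_L=-1.000000, Γ_S=-0.200000; launch V₁=5·75/125=3.000000
k=0 src: V=3.0000
k=1 load: inc=3.000000, refl=3.000000·-1.000000=-3.0000; V=0.000000+3.000000+-3.000000=0.0000
k=2 src: inc=-3.000000, refl=-3.000000·-0.200000=0.6000; V=3.000000+-3.000000+0.600000=0.6000
k=3 load: inc=0.600000, refl=0.600000·-1.000000=-0.6000; V=0.000000+0.600000+-0.600000=0.0000
k=4 src: inc=-0.600000, refl=-0.600000·-0.200000=0.1200; V=0.600000+-0.600000+0.120000=0.1200
k=5 load: inc=0.120000, refl=0.120000·-1.000000=-0.1200; V=0.000000+0.120000+-0.120000=0.0000
k=6 src: inc=-0.120000, refl=-0.120000·-0.200000=0.0240; V=0.120000+-0.120000+0.024000=0.0240
k=7 load: inc=0.024000, refl=0.024000·-1.000000=-0.0240; V=0.000000+0.024000+-0.024000=0.0000

0 0 source 3.0000
1 5 load 0.0000
2 10 source 0.6000
3 15 load 0.0000
4 20 source 0.1200
5 25 load 0.0000
6 30 source 0.0240
7 35 load 0.0000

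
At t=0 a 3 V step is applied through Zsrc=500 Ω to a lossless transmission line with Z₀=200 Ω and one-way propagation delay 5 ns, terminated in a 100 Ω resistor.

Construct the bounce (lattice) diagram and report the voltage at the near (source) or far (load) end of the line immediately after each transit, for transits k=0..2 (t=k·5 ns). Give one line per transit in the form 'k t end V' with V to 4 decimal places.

Γ_L=-0.333333, Γ_S=0.428571; launch V₁=3·200/700=0.857143
k=0 src: V=0.8571
k=1 load: inc=0.857143, refl=0.857143·-0.333333=-0.2857; V=0.000000+0.857143+-0.285714=0.5714
k=2 src: inc=-0.285714, refl=-0.285714·0.428571=-0.1224; V=0.857143+-0.285714+-0.122449=0.4490

0 0 source 0.8571
1 5 load 0.5714
2 10 source 0.4490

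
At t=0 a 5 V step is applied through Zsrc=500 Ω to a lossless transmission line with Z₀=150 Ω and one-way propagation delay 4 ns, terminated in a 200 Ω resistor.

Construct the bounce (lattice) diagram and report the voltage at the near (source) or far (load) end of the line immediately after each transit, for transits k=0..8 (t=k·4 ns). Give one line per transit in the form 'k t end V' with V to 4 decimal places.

0 0 source 1.1538
1 4 load 1.3187
2 8 source 1.4074
3 12 load 1.4201
4 16 source 1.4269
5 20 load 1.4279
6 24 source 1.4284
7 28 load 1.4285
8 32 source 1.4286

Γ_L=0.142857, Γ_S=0.538462; launch V₁=5·150/650=1.153846
k=0 src: V=1.1538
k=1 load: inc=1.153846, refl=1.153846·0.142857=0.1648; V=0.000000+1.153846+0.164835=1.3187
k=2 src: inc=0.164835, refl=0.164835·0.538462=0.0888; V=1.153846+0.164835+0.088757=1.4074
k=3 load: inc=0.088757, refl=0.088757·0.142857=0.0127; V=1.318681+0.088757+0.012680=1.4201
k=4 src: inc=0.012680, refl=0.012680·0.538462=0.0068; V=1.407439+0.012680+0.006827=1.4269
k=5 load: inc=0.006827, refl=0.006827·0.142857=0.0010; V=1.420118+0.006827+0.000975=1.4279
k=6 src: inc=0.000975, refl=0.000975·0.538462=0.0005; V=1.426946+0.000975+0.000525=1.4284
k=7 load: inc=0.000525, refl=0.000525·0.142857=0.0001; V=1.427921+0.000525+0.000075=1.4285
k=8 src: inc=0.000075, refl=0.000075·0.538462=0.0000; V=1.428446+0.000075+0.000040=1.4286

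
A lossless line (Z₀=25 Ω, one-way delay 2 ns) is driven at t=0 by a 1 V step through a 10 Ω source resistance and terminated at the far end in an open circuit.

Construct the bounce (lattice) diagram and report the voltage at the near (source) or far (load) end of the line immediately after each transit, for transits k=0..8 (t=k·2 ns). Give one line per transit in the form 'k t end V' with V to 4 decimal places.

Γ_L=1.000000, Γ_S=-0.428571; launch V₁=1·25/35=0.714286
k=0 src: V=0.7143
k=1 load: inc=0.714286, refl=0.714286·1.000000=0.7143; V=0.000000+0.714286+0.714286=1.4286
k=2 src: inc=0.714286, refl=0.714286·-0.428571=-0.3061; V=0.714286+0.714286+-0.306122=1.1224
k=3 load: inc=-0.306122, refl=-0.306122·1.000000=-0.3061; V=1.428571+-0.306122+-0.306122=0.8163
k=4 src: inc=-0.306122, refl=-0.306122·-0.428571=0.1312; V=1.122449+-0.306122+0.131195=0.9475
k=5 load: inc=0.131195, refl=0.131195·1.000000=0.1312; V=0.816327+0.131195+0.131195=1.0787
k=6 src: inc=0.131195, refl=0.131195·-0.428571=-0.0562; V=0.947522+0.131195+-0.056227=1.0225
k=7 load: inc=-0.056227, refl=-0.056227·1.000000=-0.0562; V=1.078717+-0.056227+-0.056227=0.9663
k=8 src: inc=-0.056227, refl=-0.056227·-0.428571=0.0241; V=1.022491+-0.056227+0.024097=0.9904

0 0 source 0.7143
1 2 load 1.4286
2 4 source 1.1224
3 6 load 0.8163
4 8 source 0.9475
5 10 load 1.0787
6 12 source 1.0225
7 14 load 0.9663
8 16 source 0.9904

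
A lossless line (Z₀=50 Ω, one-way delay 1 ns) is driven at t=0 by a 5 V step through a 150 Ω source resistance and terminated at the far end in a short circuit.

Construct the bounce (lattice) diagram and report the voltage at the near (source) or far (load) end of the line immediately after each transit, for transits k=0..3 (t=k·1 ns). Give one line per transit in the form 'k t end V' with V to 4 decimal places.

Γ_L=-1.000000, Γ_S=0.500000; launch V₁=5·50/200=1.250000
k=0 src: V=1.2500
k=1 load: inc=1.250000, refl=1.250000·-1.000000=-1.2500; V=0.000000+1.250000+-1.250000=0.0000
k=2 src: inc=-1.250000, refl=-1.250000·0.500000=-0.6250; V=1.250000+-1.250000+-0.625000=-0.6250
k=3 load: inc=-0.625000, refl=-0.625000·-1.000000=0.6250; V=0.000000+-0.625000+0.625000=0.0000

0 0 source 1.2500
1 1 load 0.0000
2 2 source -0.6250
3 3 load 0.0000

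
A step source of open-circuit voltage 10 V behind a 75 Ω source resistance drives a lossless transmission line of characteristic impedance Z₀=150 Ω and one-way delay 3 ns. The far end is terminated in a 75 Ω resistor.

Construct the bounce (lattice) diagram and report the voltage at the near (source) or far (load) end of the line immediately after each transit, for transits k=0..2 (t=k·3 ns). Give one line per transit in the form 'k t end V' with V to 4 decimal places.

0 0 source 6.6667
1 3 load 4.4444
2 6 source 5.1852

Γ_L=-0.333333, Γ_S=-0.333333; launch V₁=10·150/225=6.666667
k=0 src: V=6.6667
k=1 load: inc=6.666667, refl=6.666667·-0.333333=-2.2222; V=0.000000+6.666667+-2.222222=4.4444
k=2 src: inc=-2.222222, refl=-2.222222·-0.333333=0.7407; V=6.666667+-2.222222+0.740741=5.1852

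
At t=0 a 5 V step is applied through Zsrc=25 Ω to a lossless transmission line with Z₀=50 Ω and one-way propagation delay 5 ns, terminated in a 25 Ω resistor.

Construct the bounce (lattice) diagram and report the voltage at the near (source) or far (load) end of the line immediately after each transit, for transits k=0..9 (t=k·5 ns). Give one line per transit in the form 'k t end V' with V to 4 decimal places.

Γ_L=-0.333333, Γ_S=-0.333333; launch V₁=5·50/75=3.333333
k=0 src: V=3.3333
k=1 load: inc=3.333333, refl=3.333333·-0.333333=-1.1111; V=0.000000+3.333333+-1.111111=2.2222
k=2 src: inc=-1.111111, refl=-1.111111·-0.333333=0.3704; V=3.333333+-1.111111+0.370370=2.5926
k=3 load: inc=0.370370, refl=0.370370·-0.333333=-0.1235; V=2.222222+0.370370+-0.123457=2.4691
k=4 src: inc=-0.123457, refl=-0.123457·-0.333333=0.0412; V=2.592593+-0.123457+0.041152=2.5103
k=5 load: inc=0.041152, refl=0.041152·-0.333333=-0.0137; V=2.469136+0.041152+-0.013717=2.4966
k=6 src: inc=-0.013717, refl=-0.013717·-0.333333=0.0046; V=2.510288+-0.013717+0.004572=2.5011
k=7 load: inc=0.004572, refl=0.004572·-0.333333=-0.0015; V=2.496571+0.004572+-0.001524=2.4996
k=8 src: inc=-0.001524, refl=-0.001524·-0.333333=0.0005; V=2.501143+-0.001524+0.000508=2.5001
k=9 load: inc=0.000508, refl=0.000508·-0.333333=-0.0002; V=2.499619+0.000508+-0.000169=2.5000

0 0 source 3.3333
1 5 load 2.2222
2 10 source 2.5926
3 15 load 2.4691
4 20 source 2.5103
5 25 load 2.4966
6 30 source 2.5011
7 35 load 2.4996
8 40 source 2.5001
9 45 load 2.5000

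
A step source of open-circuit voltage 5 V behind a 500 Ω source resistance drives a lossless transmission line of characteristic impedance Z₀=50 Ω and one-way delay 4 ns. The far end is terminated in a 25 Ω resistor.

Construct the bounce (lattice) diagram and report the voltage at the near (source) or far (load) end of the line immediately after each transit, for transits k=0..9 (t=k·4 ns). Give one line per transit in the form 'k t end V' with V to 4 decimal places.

Γ_L=-0.333333, Γ_S=0.818182; launch V₁=5·50/550=0.454545
k=0 src: V=0.4545
k=1 load: inc=0.454545, refl=0.454545·-0.333333=-0.1515; V=0.000000+0.454545+-0.151515=0.3030
k=2 src: inc=-0.151515, refl=-0.151515·0.818182=-0.1240; V=0.454545+-0.151515+-0.123967=0.1791
k=3 load: inc=-0.123967, refl=-0.123967·-0.333333=0.0413; V=0.303030+-0.123967+0.041322=0.2204
k=4 src: inc=0.041322, refl=0.041322·0.818182=0.0338; V=0.179063+0.041322+0.033809=0.2542
k=5 load: inc=0.033809, refl=0.033809·-0.333333=-0.0113; V=0.220386+0.033809+-0.011270=0.2429
k=6 src: inc=-0.011270, refl=-0.011270·0.818182=-0.0092; V=0.254195+-0.011270+-0.009221=0.2337
k=7 load: inc=-0.009221, refl=-0.009221·-0.333333=0.0031; V=0.242925+-0.009221+0.003074=0.2368
k=8 src: inc=0.003074, refl=0.003074·0.818182=0.0025; V=0.233704+0.003074+0.002515=0.2393
k=9 load: inc=0.002515, refl=0.002515·-0.333333=-0.0008; V=0.236778+0.002515+-0.000838=0.2385

0 0 source 0.4545
1 4 load 0.3030
2 8 source 0.1791
3 12 load 0.2204
4 16 source 0.2542
5 20 load 0.2429
6 24 source 0.2337
7 28 load 0.2368
8 32 source 0.2393
9 36 load 0.2385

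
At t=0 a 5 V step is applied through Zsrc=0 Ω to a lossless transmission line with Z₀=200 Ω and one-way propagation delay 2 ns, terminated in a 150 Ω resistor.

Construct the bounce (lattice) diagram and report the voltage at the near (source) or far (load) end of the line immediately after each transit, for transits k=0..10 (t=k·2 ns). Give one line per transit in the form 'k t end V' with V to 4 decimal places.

0 0 source 5.0000
1 2 load 4.2857
2 4 source 5.0000
3 6 load 4.8980
4 8 source 5.0000
5 10 load 4.9854
6 12 source 5.0000
7 14 load 4.9979
8 16 source 5.0000
9 18 load 4.9997
10 20 source 5.0000

Γ_L=-0.142857, Γ_S=-1.000000; launch V₁=5·200/200=5.000000
k=0 src: V=5.0000
k=1 load: inc=5.000000, refl=5.000000·-0.142857=-0.7143; V=0.000000+5.000000+-0.714286=4.2857
k=2 src: inc=-0.714286, refl=-0.714286·-1.000000=0.7143; V=5.000000+-0.714286+0.714286=5.0000
k=3 load: inc=0.714286, refl=0.714286·-0.142857=-0.1020; V=4.285714+0.714286+-0.102041=4.8980
k=4 src: inc=-0.102041, refl=-0.102041·-1.000000=0.1020; V=5.000000+-0.102041+0.102041=5.0000
k=5 load: inc=0.102041, refl=0.102041·-0.142857=-0.0146; V=4.897959+0.102041+-0.014577=4.9854
k=6 src: inc=-0.014577, refl=-0.014577·-1.000000=0.0146; V=5.000000+-0.014577+0.014577=5.0000
k=7 load: inc=0.014577, refl=0.014577·-0.142857=-0.0021; V=4.985423+0.014577+-0.002082=4.9979
k=8 src: inc=-0.002082, refl=-0.002082·-1.000000=0.0021; V=5.000000+-0.002082+0.002082=5.0000
k=9 load: inc=0.002082, refl=0.002082·-0.142857=-0.0003; V=4.997918+0.002082+-0.000297=4.9997
k=10 src: inc=-0.000297, refl=-0.000297·-1.000000=0.0003; V=5.000000+-0.000297+0.000297=5.0000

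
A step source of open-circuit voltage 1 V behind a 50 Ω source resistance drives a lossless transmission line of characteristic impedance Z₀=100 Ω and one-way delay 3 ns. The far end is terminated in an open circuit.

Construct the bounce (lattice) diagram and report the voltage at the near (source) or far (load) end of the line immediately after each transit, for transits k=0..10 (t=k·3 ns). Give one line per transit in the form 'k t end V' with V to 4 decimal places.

Γ_L=1.000000, Γ_S=-0.333333; launch V₁=1·100/150=0.666667
k=0 src: V=0.6667
k=1 load: inc=0.666667, refl=0.666667·1.000000=0.6667; V=0.000000+0.666667+0.666667=1.3333
k=2 src: inc=0.666667, refl=0.666667·-0.333333=-0.2222; V=0.666667+0.666667+-0.222222=1.1111
k=3 load: inc=-0.222222, refl=-0.222222·1.000000=-0.2222; V=1.333333+-0.222222+-0.222222=0.8889
k=4 src: inc=-0.222222, refl=-0.222222·-0.333333=0.0741; V=1.111111+-0.222222+0.074074=0.9630
k=5 load: inc=0.074074, refl=0.074074·1.000000=0.0741; V=0.888889+0.074074+0.074074=1.0370
k=6 src: inc=0.074074, refl=0.074074·-0.333333=-0.0247; V=0.962963+0.074074+-0.024691=1.0123
k=7 load: inc=-0.024691, refl=-0.024691·1.000000=-0.0247; V=1.037037+-0.024691+-0.024691=0.9877
k=8 src: inc=-0.024691, refl=-0.024691·-0.333333=0.0082; V=1.012346+-0.024691+0.008230=0.9959
k=9 load: inc=0.008230, refl=0.008230·1.000000=0.0082; V=0.987654+0.008230+0.008230=1.0041
k=10 src: inc=0.008230, refl=0.008230·-0.333333=-0.0027; V=0.995885+0.008230+-0.002743=1.0014

0 0 source 0.6667
1 3 load 1.3333
2 6 source 1.1111
3 9 load 0.8889
4 12 source 0.9630
5 15 load 1.0370
6 18 source 1.0123
7 21 load 0.9877
8 24 source 0.9959
9 27 load 1.0041
10 30 source 1.0014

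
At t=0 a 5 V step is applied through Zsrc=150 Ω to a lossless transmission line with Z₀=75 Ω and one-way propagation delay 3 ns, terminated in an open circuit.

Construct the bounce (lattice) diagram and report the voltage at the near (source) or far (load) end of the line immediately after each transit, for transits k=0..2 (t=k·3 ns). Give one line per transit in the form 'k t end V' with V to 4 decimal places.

Γ_L=1.000000, Γ_S=0.333333; launch V₁=5·75/225=1.666667
k=0 src: V=1.6667
k=1 load: inc=1.666667, refl=1.666667·1.000000=1.6667; V=0.000000+1.666667+1.666667=3.3333
k=2 src: inc=1.666667, refl=1.666667·0.333333=0.5556; V=1.666667+1.666667+0.555556=3.8889

0 0 source 1.6667
1 3 load 3.3333
2 6 source 3.8889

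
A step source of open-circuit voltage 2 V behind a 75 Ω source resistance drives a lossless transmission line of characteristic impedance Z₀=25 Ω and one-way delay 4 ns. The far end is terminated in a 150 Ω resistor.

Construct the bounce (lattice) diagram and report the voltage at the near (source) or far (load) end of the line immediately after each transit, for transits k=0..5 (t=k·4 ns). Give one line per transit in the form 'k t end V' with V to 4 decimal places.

Γ_L=0.714286, Γ_S=0.500000; launch V₁=2·25/100=0.500000
k=0 src: V=0.5000
k=1 load: inc=0.500000, refl=0.500000·0.714286=0.3571; V=0.000000+0.500000+0.357143=0.8571
k=2 src: inc=0.357143, refl=0.357143·0.500000=0.1786; V=0.500000+0.357143+0.178571=1.0357
k=3 load: inc=0.178571, refl=0.178571·0.714286=0.1276; V=0.857143+0.178571+0.127551=1.1633
k=4 src: inc=0.127551, refl=0.127551·0.500000=0.0638; V=1.035714+0.127551+0.063776=1.2270
k=5 load: inc=0.063776, refl=0.063776·0.714286=0.0456; V=1.163265+0.063776+0.045554=1.2726

0 0 source 0.5000
1 4 load 0.8571
2 8 source 1.0357
3 12 load 1.1633
4 16 source 1.2270
5 20 load 1.2726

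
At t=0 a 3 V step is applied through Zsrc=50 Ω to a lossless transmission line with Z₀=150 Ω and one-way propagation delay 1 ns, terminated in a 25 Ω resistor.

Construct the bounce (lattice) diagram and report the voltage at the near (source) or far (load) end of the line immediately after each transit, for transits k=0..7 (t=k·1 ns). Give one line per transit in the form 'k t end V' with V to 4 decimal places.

0 0 source 2.2500
1 1 load 0.6429
2 2 source 1.4464
3 3 load 0.8724
4 4 source 1.1594
5 5 load 0.9544
6 6 source 1.0569
7 7 load 0.9837

Γ_L=-0.714286, Γ_S=-0.500000; launch V₁=3·150/200=2.250000
k=0 src: V=2.2500
k=1 load: inc=2.250000, refl=2.250000·-0.714286=-1.6071; V=0.000000+2.250000+-1.607143=0.6429
k=2 src: inc=-1.607143, refl=-1.607143·-0.500000=0.8036; V=2.250000+-1.607143+0.803571=1.4464
k=3 load: inc=0.803571, refl=0.803571·-0.714286=-0.5740; V=0.642857+0.803571+-0.573980=0.8724
k=4 src: inc=-0.573980, refl=-0.573980·-0.500000=0.2870; V=1.446429+-0.573980+0.286990=1.1594
k=5 load: inc=0.286990, refl=0.286990·-0.714286=-0.2050; V=0.872449+0.286990+-0.204993=0.9544
k=6 src: inc=-0.204993, refl=-0.204993·-0.500000=0.1025; V=1.159439+-0.204993+0.102496=1.0569
k=7 load: inc=0.102496, refl=0.102496·-0.714286=-0.0732; V=0.954446+0.102496+-0.073212=0.9837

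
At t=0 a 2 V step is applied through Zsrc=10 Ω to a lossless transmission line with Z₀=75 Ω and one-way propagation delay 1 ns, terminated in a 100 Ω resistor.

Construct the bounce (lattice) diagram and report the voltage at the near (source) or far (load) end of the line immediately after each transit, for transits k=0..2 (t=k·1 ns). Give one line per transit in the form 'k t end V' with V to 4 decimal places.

Γ_L=0.142857, Γ_S=-0.764706; launch V₁=2·75/85=1.764706
k=0 src: V=1.7647
k=1 load: inc=1.764706, refl=1.764706·0.142857=0.2521; V=0.000000+1.764706+0.252101=2.0168
k=2 src: inc=0.252101, refl=0.252101·-0.764706=-0.1928; V=1.764706+0.252101+-0.192783=1.8240

0 0 source 1.7647
1 1 load 2.0168
2 2 source 1.8240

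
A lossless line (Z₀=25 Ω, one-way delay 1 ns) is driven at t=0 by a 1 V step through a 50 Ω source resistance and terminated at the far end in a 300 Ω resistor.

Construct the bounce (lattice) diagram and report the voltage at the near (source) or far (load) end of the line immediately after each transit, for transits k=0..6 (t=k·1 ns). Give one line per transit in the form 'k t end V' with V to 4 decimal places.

Γ_L=0.846154, Γ_S=0.333333; launch V₁=1·25/75=0.333333
k=0 src: V=0.3333
k=1 load: inc=0.333333, refl=0.333333·0.846154=0.2821; V=0.000000+0.333333+0.282051=0.6154
k=2 src: inc=0.282051, refl=0.282051·0.333333=0.0940; V=0.333333+0.282051+0.094017=0.7094
k=3 load: inc=0.094017, refl=0.094017·0.846154=0.0796; V=0.615385+0.094017+0.079553=0.7890
k=4 src: inc=0.079553, refl=0.079553·0.333333=0.0265; V=0.709402+0.079553+0.026518=0.8155
k=5 load: inc=0.026518, refl=0.026518·0.846154=0.0224; V=0.788955+0.026518+0.022438=0.8379
k=6 src: inc=0.022438, refl=0.022438·0.333333=0.0075; V=0.815472+0.022438+0.007479=0.8454

0 0 source 0.3333
1 1 load 0.6154
2 2 source 0.7094
3 3 load 0.7890
4 4 source 0.8155
5 5 load 0.8379
6 6 source 0.8454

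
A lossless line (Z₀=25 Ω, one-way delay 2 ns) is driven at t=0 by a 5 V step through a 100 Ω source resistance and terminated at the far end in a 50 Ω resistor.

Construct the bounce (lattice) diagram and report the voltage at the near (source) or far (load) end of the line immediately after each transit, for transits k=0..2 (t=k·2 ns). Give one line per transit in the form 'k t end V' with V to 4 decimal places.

0 0 source 1.0000
1 2 load 1.3333
2 4 source 1.5333

Γ_L=0.333333, Γ_S=0.600000; launch V₁=5·25/125=1.000000
k=0 src: V=1.0000
k=1 load: inc=1.000000, refl=1.000000·0.333333=0.3333; V=0.000000+1.000000+0.333333=1.3333
k=2 src: inc=0.333333, refl=0.333333·0.600000=0.2000; V=1.000000+0.333333+0.200000=1.5333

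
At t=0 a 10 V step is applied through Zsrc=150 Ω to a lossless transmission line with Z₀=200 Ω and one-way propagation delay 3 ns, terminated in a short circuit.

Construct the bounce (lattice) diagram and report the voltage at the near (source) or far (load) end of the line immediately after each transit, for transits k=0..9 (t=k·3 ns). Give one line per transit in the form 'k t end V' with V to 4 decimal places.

0 0 source 5.7143
1 3 load 0.0000
2 6 source 0.8163
3 9 load 0.0000
4 12 source 0.1166
5 15 load 0.0000
6 18 source 0.0167
7 21 load 0.0000
8 24 source 0.0024
9 27 load 0.0000

Γ_L=-1.000000, Γ_S=-0.142857; launch V₁=10·200/350=5.714286
k=0 src: V=5.7143
k=1 load: inc=5.714286, refl=5.714286·-1.000000=-5.7143; V=0.000000+5.714286+-5.714286=0.0000
k=2 src: inc=-5.714286, refl=-5.714286·-0.142857=0.8163; V=5.714286+-5.714286+0.816327=0.8163
k=3 load: inc=0.816327, refl=0.816327·-1.000000=-0.8163; V=0.000000+0.816327+-0.816327=0.0000
k=4 src: inc=-0.816327, refl=-0.816327·-0.142857=0.1166; V=0.816327+-0.816327+0.116618=0.1166
k=5 load: inc=0.116618, refl=0.116618·-1.000000=-0.1166; V=0.000000+0.116618+-0.116618=0.0000
k=6 src: inc=-0.116618, refl=-0.116618·-0.142857=0.0167; V=0.116618+-0.116618+0.016660=0.0167
k=7 load: inc=0.016660, refl=0.016660·-1.000000=-0.0167; V=0.000000+0.016660+-0.016660=0.0000
k=8 src: inc=-0.016660, refl=-0.016660·-0.142857=0.0024; V=0.016660+-0.016660+0.002380=0.0024
k=9 load: inc=0.002380, refl=0.002380·-1.000000=-0.0024; V=0.000000+0.002380+-0.002380=0.0000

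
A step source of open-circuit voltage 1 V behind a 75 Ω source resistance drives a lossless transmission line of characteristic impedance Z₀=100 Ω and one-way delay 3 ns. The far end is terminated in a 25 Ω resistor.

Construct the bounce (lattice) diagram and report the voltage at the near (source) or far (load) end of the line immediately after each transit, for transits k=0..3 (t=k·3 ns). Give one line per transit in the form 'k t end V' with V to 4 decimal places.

Γ_L=-0.600000, Γ_S=-0.142857; launch V₁=1·100/175=0.571429
k=0 src: V=0.5714
k=1 load: inc=0.571429, refl=0.571429·-0.600000=-0.3429; V=0.000000+0.571429+-0.342857=0.2286
k=2 src: inc=-0.342857, refl=-0.342857·-0.142857=0.0490; V=0.571429+-0.342857+0.048980=0.2776
k=3 load: inc=0.048980, refl=0.048980·-0.600000=-0.0294; V=0.228571+0.048980+-0.029388=0.2482

0 0 source 0.5714
1 3 load 0.2286
2 6 source 0.2776
3 9 load 0.2482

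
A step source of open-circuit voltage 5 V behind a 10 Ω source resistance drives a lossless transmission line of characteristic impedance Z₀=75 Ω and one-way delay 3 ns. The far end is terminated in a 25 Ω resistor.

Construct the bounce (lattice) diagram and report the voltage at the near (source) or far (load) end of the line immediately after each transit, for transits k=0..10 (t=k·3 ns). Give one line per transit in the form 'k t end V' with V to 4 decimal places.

Γ_L=-0.500000, Γ_S=-0.764706; launch V₁=5·75/85=4.411765
k=0 src: V=4.4118
k=1 load: inc=4.411765, refl=4.411765·-0.500000=-2.2059; V=0.000000+4.411765+-2.205882=2.2059
k=2 src: inc=-2.205882, refl=-2.205882·-0.764706=1.6869; V=4.411765+-2.205882+1.686851=3.8927
k=3 load: inc=1.686851, refl=1.686851·-0.500000=-0.8434; V=2.205882+1.686851+-0.843426=3.0493
k=4 src: inc=-0.843426, refl=-0.843426·-0.764706=0.6450; V=3.892734+-0.843426+0.644973=3.6943
k=5 load: inc=0.644973, refl=0.644973·-0.500000=-0.3225; V=3.049308+0.644973+-0.322486=3.3718
k=6 src: inc=-0.322486, refl=-0.322486·-0.764706=0.2466; V=3.694280+-0.322486+0.246607=3.6184
k=7 load: inc=0.246607, refl=0.246607·-0.500000=-0.1233; V=3.371794+0.246607+-0.123304=3.4951
k=8 src: inc=-0.123304, refl=-0.123304·-0.764706=0.0943; V=3.618401+-0.123304+0.094291=3.5894
k=9 load: inc=0.094291, refl=0.094291·-0.500000=-0.0471; V=3.495098+0.094291+-0.047145=3.5422
k=10 src: inc=-0.047145, refl=-0.047145·-0.764706=0.0361; V=3.589389+-0.047145+0.036052=3.5783

0 0 source 4.4118
1 3 load 2.2059
2 6 source 3.8927
3 9 load 3.0493
4 12 source 3.6943
5 15 load 3.3718
6 18 source 3.6184
7 21 load 3.4951
8 24 source 3.5894
9 27 load 3.5422
10 30 source 3.5783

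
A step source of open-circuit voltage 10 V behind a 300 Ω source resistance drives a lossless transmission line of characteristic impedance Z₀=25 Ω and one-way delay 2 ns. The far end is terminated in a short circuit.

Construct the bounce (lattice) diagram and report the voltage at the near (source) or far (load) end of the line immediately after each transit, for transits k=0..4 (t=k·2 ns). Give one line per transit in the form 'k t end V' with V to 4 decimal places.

Γ_L=-1.000000, Γ_S=0.846154; launch V₁=10·25/325=0.769231
k=0 src: V=0.7692
k=1 load: inc=0.769231, refl=0.769231·-1.000000=-0.7692; V=0.000000+0.769231+-0.769231=0.0000
k=2 src: inc=-0.769231, refl=-0.769231·0.846154=-0.6509; V=0.769231+-0.769231+-0.650888=-0.6509
k=3 load: inc=-0.650888, refl=-0.650888·-1.000000=0.6509; V=0.000000+-0.650888+0.650888=0.0000
k=4 src: inc=0.650888, refl=0.650888·0.846154=0.5508; V=-0.650888+0.650888+0.550751=0.5508

0 0 source 0.7692
1 2 load 0.0000
2 4 source -0.6509
3 6 load 0.0000
4 8 source 0.5508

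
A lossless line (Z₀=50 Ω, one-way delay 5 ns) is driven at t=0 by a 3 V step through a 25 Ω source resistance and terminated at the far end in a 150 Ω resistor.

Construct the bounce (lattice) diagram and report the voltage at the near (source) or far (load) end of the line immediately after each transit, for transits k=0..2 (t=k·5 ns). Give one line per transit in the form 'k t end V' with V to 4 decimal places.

0 0 source 2.0000
1 5 load 3.0000
2 10 source 2.6667

Γ_L=0.500000, Γ_S=-0.333333; launch V₁=3·50/75=2.000000
k=0 src: V=2.0000
k=1 load: inc=2.000000, refl=2.000000·0.500000=1.0000; V=0.000000+2.000000+1.000000=3.0000
k=2 src: inc=1.000000, refl=1.000000·-0.333333=-0.3333; V=2.000000+1.000000+-0.333333=2.6667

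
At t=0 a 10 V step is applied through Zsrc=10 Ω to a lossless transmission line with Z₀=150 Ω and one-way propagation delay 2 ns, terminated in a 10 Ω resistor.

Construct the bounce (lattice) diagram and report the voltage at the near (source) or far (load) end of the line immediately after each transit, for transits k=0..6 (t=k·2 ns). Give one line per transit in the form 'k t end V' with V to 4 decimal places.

Γ_L=-0.875000, Γ_S=-0.875000; launch V₁=10·150/160=9.375000
k=0 src: V=9.3750
k=1 load: inc=9.375000, refl=9.375000·-0.875000=-8.2031; V=0.000000+9.375000+-8.203125=1.1719
k=2 src: inc=-8.203125, refl=-8.203125·-0.875000=7.1777; V=9.375000+-8.203125+7.177734=8.3496
k=3 load: inc=7.177734, refl=7.177734·-0.875000=-6.2805; V=1.171875+7.177734+-6.280518=2.0691
k=4 src: inc=-6.280518, refl=-6.280518·-0.875000=5.4955; V=8.349609+-6.280518+5.495453=7.5645
k=5 load: inc=5.495453, refl=5.495453·-0.875000=-4.8085; V=2.069092+5.495453+-4.808521=2.7560
k=6 src: inc=-4.808521, refl=-4.808521·-0.875000=4.2075; V=7.564545+-4.808521+4.207456=6.9635

0 0 source 9.3750
1 2 load 1.1719
2 4 source 8.3496
3 6 load 2.0691
4 8 source 7.5645
5 10 load 2.7560
6 12 source 6.9635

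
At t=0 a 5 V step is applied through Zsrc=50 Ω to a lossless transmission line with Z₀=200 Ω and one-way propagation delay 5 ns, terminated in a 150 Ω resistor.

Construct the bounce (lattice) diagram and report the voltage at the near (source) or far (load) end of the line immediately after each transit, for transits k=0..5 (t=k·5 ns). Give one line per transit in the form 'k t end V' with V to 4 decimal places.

0 0 source 4.0000
1 5 load 3.4286
2 10 source 3.7714
3 15 load 3.7224
4 20 source 3.7518
5 25 load 3.7476

Γ_L=-0.142857, Γ_S=-0.600000; launch V₁=5·200/250=4.000000
k=0 src: V=4.0000
k=1 load: inc=4.000000, refl=4.000000·-0.142857=-0.5714; V=0.000000+4.000000+-0.571429=3.4286
k=2 src: inc=-0.571429, refl=-0.571429·-0.600000=0.3429; V=4.000000+-0.571429+0.342857=3.7714
k=3 load: inc=0.342857, refl=0.342857·-0.142857=-0.0490; V=3.428571+0.342857+-0.048980=3.7224
k=4 src: inc=-0.048980, refl=-0.048980·-0.600000=0.0294; V=3.771429+-0.048980+0.029388=3.7518
k=5 load: inc=0.029388, refl=0.029388·-0.142857=-0.0042; V=3.722449+0.029388+-0.004198=3.7476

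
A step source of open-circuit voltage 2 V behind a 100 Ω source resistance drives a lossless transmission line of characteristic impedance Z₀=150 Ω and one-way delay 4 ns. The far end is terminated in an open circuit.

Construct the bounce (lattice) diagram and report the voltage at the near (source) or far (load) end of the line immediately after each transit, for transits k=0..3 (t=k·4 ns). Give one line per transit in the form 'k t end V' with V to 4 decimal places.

Γ_L=1.000000, Γ_S=-0.200000; launch V₁=2·150/250=1.200000
k=0 src: V=1.2000
k=1 load: inc=1.200000, refl=1.200000·1.000000=1.2000; V=0.000000+1.200000+1.200000=2.4000
k=2 src: inc=1.200000, refl=1.200000·-0.200000=-0.2400; V=1.200000+1.200000+-0.240000=2.1600
k=3 load: inc=-0.240000, refl=-0.240000·1.000000=-0.2400; V=2.400000+-0.240000+-0.240000=1.9200

0 0 source 1.2000
1 4 load 2.4000
2 8 source 2.1600
3 12 load 1.9200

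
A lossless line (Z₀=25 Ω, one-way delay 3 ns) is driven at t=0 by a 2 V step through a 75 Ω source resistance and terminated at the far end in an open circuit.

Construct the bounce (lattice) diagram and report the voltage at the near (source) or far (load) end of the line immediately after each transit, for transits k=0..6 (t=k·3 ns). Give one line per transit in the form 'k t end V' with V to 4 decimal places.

0 0 source 0.5000
1 3 load 1.0000
2 6 source 1.2500
3 9 load 1.5000
4 12 source 1.6250
5 15 load 1.7500
6 18 source 1.8125

Γ_L=1.000000, Γ_S=0.500000; launch V₁=2·25/100=0.500000
k=0 src: V=0.5000
k=1 load: inc=0.500000, refl=0.500000·1.000000=0.5000; V=0.000000+0.500000+0.500000=1.0000
k=2 src: inc=0.500000, refl=0.500000·0.500000=0.2500; V=0.500000+0.500000+0.250000=1.2500
k=3 load: inc=0.250000, refl=0.250000·1.000000=0.2500; V=1.000000+0.250000+0.250000=1.5000
k=4 src: inc=0.250000, refl=0.250000·0.500000=0.1250; V=1.250000+0.250000+0.125000=1.6250
k=5 load: inc=0.125000, refl=0.125000·1.000000=0.1250; V=1.500000+0.125000+0.125000=1.7500
k=6 src: inc=0.125000, refl=0.125000·0.500000=0.0625; V=1.625000+0.125000+0.062500=1.8125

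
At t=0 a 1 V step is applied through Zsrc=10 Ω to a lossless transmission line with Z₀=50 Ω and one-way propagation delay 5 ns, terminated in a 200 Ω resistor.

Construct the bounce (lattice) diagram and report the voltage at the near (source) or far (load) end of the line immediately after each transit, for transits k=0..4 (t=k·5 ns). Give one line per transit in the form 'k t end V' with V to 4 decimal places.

0 0 source 0.8333
1 5 load 1.3333
2 10 source 1.0000
3 15 load 0.8000
4 20 source 0.9333

Γ_L=0.600000, Γ_S=-0.666667; launch V₁=1·50/60=0.833333
k=0 src: V=0.8333
k=1 load: inc=0.833333, refl=0.833333·0.600000=0.5000; V=0.000000+0.833333+0.500000=1.3333
k=2 src: inc=0.500000, refl=0.500000·-0.666667=-0.3333; V=0.833333+0.500000+-0.333333=1.0000
k=3 load: inc=-0.333333, refl=-0.333333·0.600000=-0.2000; V=1.333333+-0.333333+-0.200000=0.8000
k=4 src: inc=-0.200000, refl=-0.200000·-0.666667=0.1333; V=1.000000+-0.200000+0.133333=0.9333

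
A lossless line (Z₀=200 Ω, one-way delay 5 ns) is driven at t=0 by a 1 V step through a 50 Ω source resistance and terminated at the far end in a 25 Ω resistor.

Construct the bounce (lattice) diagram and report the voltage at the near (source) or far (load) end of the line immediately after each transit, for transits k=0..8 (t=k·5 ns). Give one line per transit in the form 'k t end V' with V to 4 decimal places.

0 0 source 0.8000
1 5 load 0.1778
2 10 source 0.5511
3 15 load 0.2607
4 20 source 0.4350
5 25 load 0.2995
6 30 source 0.3808
7 35 load 0.3175
8 40 source 0.3555

Γ_L=-0.777778, Γ_S=-0.600000; launch V₁=1·200/250=0.800000
k=0 src: V=0.8000
k=1 load: inc=0.800000, refl=0.800000·-0.777778=-0.6222; V=0.000000+0.800000+-0.622222=0.1778
k=2 src: inc=-0.622222, refl=-0.622222·-0.600000=0.3733; V=0.800000+-0.622222+0.373333=0.5511
k=3 load: inc=0.373333, refl=0.373333·-0.777778=-0.2904; V=0.177778+0.373333+-0.290370=0.2607
k=4 src: inc=-0.290370, refl=-0.290370·-0.600000=0.1742; V=0.551111+-0.290370+0.174222=0.4350
k=5 load: inc=0.174222, refl=0.174222·-0.777778=-0.1355; V=0.260741+0.174222+-0.135506=0.2995
k=6 src: inc=-0.135506, refl=-0.135506·-0.600000=0.0813; V=0.434963+-0.135506+0.081304=0.3808
k=7 load: inc=0.081304, refl=0.081304·-0.777778=-0.0632; V=0.299457+0.081304+-0.063236=0.3175
k=8 src: inc=-0.063236, refl=-0.063236·-0.600000=0.0379; V=0.380760+-0.063236+0.037942=0.3555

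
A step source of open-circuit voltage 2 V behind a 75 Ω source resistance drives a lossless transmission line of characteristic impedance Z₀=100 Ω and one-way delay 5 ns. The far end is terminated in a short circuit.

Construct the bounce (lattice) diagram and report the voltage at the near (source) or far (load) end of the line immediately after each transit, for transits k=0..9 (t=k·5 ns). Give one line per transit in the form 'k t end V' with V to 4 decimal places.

0 0 source 1.1429
1 5 load 0.0000
2 10 source 0.1633
3 15 load 0.0000
4 20 source 0.0233
5 25 load 0.0000
6 30 source 0.0033
7 35 load 0.0000
8 40 source 0.0005
9 45 load 0.0000

Γ_L=-1.000000, Γ_S=-0.142857; launch V₁=2·100/175=1.142857
k=0 src: V=1.1429
k=1 load: inc=1.142857, refl=1.142857·-1.000000=-1.1429; V=0.000000+1.142857+-1.142857=0.0000
k=2 src: inc=-1.142857, refl=-1.142857·-0.142857=0.1633; V=1.142857+-1.142857+0.163265=0.1633
k=3 load: inc=0.163265, refl=0.163265·-1.000000=-0.1633; V=0.000000+0.163265+-0.163265=0.0000
k=4 src: inc=-0.163265, refl=-0.163265·-0.142857=0.0233; V=0.163265+-0.163265+0.023324=0.0233
k=5 load: inc=0.023324, refl=0.023324·-1.000000=-0.0233; V=0.000000+0.023324+-0.023324=0.0000
k=6 src: inc=-0.023324, refl=-0.023324·-0.142857=0.0033; V=0.023324+-0.023324+0.003332=0.0033
k=7 load: inc=0.003332, refl=0.003332·-1.000000=-0.0033; V=0.000000+0.003332+-0.003332=0.0000
k=8 src: inc=-0.003332, refl=-0.003332·-0.142857=0.0005; V=0.003332+-0.003332+0.000476=0.0005
k=9 load: inc=0.000476, refl=0.000476·-1.000000=-0.0005; V=0.000000+0.000476+-0.000476=0.0000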